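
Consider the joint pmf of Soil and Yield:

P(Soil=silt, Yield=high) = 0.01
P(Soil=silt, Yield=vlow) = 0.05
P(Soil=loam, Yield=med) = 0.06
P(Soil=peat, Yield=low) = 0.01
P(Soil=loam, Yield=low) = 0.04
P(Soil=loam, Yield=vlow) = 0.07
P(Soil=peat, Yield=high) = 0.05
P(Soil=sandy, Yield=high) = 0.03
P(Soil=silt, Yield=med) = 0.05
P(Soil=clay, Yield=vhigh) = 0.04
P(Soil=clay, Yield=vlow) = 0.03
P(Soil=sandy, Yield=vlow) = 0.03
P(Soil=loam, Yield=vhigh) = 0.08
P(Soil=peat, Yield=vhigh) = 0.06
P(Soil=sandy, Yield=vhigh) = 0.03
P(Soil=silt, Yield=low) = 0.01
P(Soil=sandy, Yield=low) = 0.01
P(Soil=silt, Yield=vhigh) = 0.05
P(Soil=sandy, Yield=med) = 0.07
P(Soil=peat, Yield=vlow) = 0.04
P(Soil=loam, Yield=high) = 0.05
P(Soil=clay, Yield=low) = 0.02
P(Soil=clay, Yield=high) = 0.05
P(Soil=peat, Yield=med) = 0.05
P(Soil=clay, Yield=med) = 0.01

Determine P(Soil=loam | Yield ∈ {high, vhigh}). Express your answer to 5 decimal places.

P(Yield=high) = 0.03 + 0.05 + 0.05 + 0.01 + 0.05 = 0.19.
P(Yield=vhigh) = 0.03 + 0.08 + 0.04 + 0.05 + 0.06 = 0.26.
P(Yield ∈ {high, vhigh}) = 0.19 + 0.26 = 0.45; P(Soil=loam, Yield ∈ {high, vhigh}) = 0.05 + 0.08 = 0.13.
P(Soil=loam | Yield ∈ {high, vhigh}) = 0.13/0.45 = 0.28889.

0.28889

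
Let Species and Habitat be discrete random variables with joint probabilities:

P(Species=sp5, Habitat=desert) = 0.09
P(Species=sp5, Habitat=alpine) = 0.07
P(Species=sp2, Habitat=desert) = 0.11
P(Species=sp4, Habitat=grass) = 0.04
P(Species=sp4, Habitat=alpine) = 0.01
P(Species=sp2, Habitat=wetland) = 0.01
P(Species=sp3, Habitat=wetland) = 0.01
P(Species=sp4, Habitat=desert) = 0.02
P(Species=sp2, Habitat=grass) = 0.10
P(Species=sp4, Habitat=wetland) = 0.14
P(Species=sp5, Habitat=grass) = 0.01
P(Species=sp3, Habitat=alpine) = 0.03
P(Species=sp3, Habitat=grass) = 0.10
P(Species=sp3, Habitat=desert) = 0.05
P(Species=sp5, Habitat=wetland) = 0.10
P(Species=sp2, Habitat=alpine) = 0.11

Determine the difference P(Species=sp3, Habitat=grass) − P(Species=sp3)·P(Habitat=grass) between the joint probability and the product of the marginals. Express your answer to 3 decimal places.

0.053

P(Species=sp3) = 0.10 + 0.01 + 0.05 + 0.03 = 0.19.
P(Habitat=grass) = 0.10 + 0.10 + 0.04 + 0.01 = 0.25.
P(Species=sp3, Habitat=grass) − P(Species=sp3)P(Habitat=grass) = 0.10 − 0.19×0.25 = 0.053.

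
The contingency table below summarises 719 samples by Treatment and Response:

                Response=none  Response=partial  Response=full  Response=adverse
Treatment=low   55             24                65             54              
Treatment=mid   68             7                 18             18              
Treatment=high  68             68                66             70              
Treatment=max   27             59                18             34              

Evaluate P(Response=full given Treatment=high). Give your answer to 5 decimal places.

Total with Treatment=high: 68 + 68 + 66 + 70 = 272.
P(Response=full | Treatment=high) = 66/272 = 0.24265.

0.24265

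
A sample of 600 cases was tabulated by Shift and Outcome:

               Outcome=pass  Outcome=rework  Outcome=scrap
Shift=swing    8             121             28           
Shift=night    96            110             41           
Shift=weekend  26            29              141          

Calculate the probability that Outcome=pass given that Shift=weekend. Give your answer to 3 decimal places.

Total with Shift=weekend: 26 + 29 + 141 = 196.
P(Outcome=pass | Shift=weekend) = 26/196 = 0.133.

0.133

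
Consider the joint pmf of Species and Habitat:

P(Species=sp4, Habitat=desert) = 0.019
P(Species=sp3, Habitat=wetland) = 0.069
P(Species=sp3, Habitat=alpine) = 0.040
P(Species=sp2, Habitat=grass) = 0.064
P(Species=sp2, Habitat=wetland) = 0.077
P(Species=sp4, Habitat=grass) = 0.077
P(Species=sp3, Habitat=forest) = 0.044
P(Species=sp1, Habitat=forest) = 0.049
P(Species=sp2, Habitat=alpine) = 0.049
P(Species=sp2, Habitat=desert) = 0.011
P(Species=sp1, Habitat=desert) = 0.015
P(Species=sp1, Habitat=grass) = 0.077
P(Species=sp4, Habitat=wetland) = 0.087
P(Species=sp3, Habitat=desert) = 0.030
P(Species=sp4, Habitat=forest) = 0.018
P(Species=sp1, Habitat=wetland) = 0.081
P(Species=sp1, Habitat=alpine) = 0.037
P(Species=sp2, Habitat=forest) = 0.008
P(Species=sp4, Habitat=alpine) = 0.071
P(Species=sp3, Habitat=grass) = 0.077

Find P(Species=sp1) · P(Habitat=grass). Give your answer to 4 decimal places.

0.0764

P(Species=sp1) = 0.049 + 0.077 + 0.081 + 0.015 + 0.037 = 0.259.
P(Habitat=grass) = 0.077 + 0.064 + 0.077 + 0.077 = 0.295.
Product: 0.259 × 0.295 = 0.0764.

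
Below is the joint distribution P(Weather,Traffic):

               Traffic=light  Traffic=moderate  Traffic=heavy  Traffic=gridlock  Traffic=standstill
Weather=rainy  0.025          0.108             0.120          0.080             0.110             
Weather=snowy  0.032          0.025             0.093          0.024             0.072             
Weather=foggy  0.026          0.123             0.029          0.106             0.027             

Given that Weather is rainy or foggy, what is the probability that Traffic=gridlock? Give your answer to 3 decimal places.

P(Weather=rainy) = 0.025 + 0.108 + 0.120 + 0.080 + 0.110 = 0.443.
P(Weather=foggy) = 0.026 + 0.123 + 0.029 + 0.106 + 0.027 = 0.311.
P(Weather ∈ {rainy, foggy}) = 0.443 + 0.311 = 0.754; P(Traffic=gridlock, Weather ∈ {rainy, foggy}) = 0.080 + 0.106 = 0.186.
P(Traffic=gridlock | Weather ∈ {rainy, foggy}) = 0.186/0.754 = 0.247.

0.247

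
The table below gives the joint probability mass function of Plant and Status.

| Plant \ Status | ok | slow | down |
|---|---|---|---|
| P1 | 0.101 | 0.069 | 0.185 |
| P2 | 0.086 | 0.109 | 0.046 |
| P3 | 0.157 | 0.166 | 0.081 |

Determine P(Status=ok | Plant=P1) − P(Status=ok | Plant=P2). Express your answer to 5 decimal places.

P(Plant=P1) = 0.101 + 0.069 + 0.185 = 0.355; P(Status=ok | Plant=P1) = 0.101/0.355 = 0.284507.
P(Plant=P2) = 0.086 + 0.109 + 0.046 = 0.241; P(Status=ok | Plant=P2) = 0.086/0.241 = 0.356846.
Difference = -0.07234.

-0.07234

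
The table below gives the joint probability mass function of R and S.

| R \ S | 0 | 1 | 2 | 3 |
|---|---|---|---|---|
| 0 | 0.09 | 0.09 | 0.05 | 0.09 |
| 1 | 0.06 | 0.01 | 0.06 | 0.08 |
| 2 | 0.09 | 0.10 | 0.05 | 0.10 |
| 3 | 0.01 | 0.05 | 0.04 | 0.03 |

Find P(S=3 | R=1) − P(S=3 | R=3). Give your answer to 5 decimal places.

P(R=1) = 0.06 + 0.01 + 0.06 + 0.08 = 0.21; P(S=3 | R=1) = 0.08/0.21 = 0.380952.
P(R=3) = 0.01 + 0.05 + 0.04 + 0.03 = 0.13; P(S=3 | R=3) = 0.03/0.13 = 0.230769.
Difference = 0.15018.

0.15018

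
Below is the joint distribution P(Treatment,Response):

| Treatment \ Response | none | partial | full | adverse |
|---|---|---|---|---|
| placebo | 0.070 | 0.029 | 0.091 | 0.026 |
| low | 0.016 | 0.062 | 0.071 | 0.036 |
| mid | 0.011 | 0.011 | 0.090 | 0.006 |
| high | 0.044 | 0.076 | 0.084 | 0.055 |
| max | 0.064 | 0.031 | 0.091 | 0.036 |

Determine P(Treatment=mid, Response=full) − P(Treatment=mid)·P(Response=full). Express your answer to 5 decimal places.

P(Treatment=mid) = 0.011 + 0.011 + 0.090 + 0.006 = 0.118.
P(Response=full) = 0.091 + 0.071 + 0.090 + 0.084 + 0.091 = 0.427.
P(Treatment=mid, Response=full) − P(Treatment=mid)P(Response=full) = 0.090 − 0.118×0.427 = 0.03961.

0.03961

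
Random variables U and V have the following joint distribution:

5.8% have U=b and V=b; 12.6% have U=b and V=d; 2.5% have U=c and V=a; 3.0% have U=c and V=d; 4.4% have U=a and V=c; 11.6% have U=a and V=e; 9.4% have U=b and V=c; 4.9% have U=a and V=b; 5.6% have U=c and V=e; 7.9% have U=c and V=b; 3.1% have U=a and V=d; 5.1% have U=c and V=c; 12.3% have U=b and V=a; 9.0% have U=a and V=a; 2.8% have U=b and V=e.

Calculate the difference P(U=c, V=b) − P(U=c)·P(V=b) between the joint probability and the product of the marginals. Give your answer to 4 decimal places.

0.0342

P(U=c) = 0.025 + 0.079 + 0.051 + 0.030 + 0.056 = 0.241.
P(V=b) = 0.049 + 0.058 + 0.079 = 0.186.
P(U=c, V=b) − P(U=c)P(V=b) = 0.079 − 0.241×0.186 = 0.0342.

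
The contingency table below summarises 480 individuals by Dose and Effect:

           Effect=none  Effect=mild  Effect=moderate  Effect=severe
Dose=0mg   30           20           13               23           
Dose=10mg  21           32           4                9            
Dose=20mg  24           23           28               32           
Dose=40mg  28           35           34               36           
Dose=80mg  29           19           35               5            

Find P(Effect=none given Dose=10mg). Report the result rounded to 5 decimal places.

Total with Dose=10mg: 21 + 32 + 4 + 9 = 66.
P(Effect=none | Dose=10mg) = 21/66 = 0.31818.

0.31818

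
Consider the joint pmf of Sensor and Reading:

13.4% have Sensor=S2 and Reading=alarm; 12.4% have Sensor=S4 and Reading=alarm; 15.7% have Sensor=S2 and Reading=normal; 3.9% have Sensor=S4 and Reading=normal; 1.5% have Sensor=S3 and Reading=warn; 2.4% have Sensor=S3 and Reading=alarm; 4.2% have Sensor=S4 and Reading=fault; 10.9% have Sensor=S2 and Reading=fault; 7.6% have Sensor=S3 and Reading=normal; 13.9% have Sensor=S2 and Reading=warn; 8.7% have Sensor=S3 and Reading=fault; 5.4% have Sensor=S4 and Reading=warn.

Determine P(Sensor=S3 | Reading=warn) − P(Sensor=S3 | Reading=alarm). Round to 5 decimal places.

P(Reading=warn) = 0.139 + 0.015 + 0.054 = 0.208; P(Sensor=S3 | Reading=warn) = 0.015/0.208 = 0.072115.
P(Reading=alarm) = 0.134 + 0.024 + 0.124 = 0.282; P(Sensor=S3 | Reading=alarm) = 0.024/0.282 = 0.085106.
Difference = -0.01299.

-0.01299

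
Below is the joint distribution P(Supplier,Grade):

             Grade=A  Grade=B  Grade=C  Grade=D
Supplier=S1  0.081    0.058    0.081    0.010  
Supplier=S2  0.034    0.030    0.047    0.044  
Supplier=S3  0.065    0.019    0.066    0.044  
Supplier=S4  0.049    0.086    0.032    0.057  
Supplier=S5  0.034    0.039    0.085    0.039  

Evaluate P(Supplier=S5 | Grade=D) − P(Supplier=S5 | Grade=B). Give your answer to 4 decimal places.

0.0329

P(Grade=D) = 0.010 + 0.044 + 0.044 + 0.057 + 0.039 = 0.194; P(Supplier=S5 | Grade=D) = 0.039/0.194 = 0.20103.
P(Grade=B) = 0.058 + 0.030 + 0.019 + 0.086 + 0.039 = 0.232; P(Supplier=S5 | Grade=B) = 0.039/0.232 = 0.16810.
Difference = 0.0329.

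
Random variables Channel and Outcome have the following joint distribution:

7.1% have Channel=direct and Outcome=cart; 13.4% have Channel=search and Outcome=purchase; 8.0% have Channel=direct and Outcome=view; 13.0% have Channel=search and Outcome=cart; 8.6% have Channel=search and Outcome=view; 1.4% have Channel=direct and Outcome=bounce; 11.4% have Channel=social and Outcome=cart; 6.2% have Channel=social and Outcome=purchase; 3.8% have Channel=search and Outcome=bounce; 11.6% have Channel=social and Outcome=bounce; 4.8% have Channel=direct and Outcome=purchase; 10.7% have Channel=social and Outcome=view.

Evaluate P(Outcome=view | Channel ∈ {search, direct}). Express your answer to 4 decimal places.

0.2762

P(Channel=search) = 0.038 + 0.086 + 0.130 + 0.134 = 0.388.
P(Channel=direct) = 0.014 + 0.080 + 0.071 + 0.048 = 0.213.
P(Channel ∈ {search, direct}) = 0.388 + 0.213 = 0.601; P(Outcome=view, Channel ∈ {search, direct}) = 0.086 + 0.080 = 0.166.
P(Outcome=view | Channel ∈ {search, direct}) = 0.166/0.601 = 0.2762.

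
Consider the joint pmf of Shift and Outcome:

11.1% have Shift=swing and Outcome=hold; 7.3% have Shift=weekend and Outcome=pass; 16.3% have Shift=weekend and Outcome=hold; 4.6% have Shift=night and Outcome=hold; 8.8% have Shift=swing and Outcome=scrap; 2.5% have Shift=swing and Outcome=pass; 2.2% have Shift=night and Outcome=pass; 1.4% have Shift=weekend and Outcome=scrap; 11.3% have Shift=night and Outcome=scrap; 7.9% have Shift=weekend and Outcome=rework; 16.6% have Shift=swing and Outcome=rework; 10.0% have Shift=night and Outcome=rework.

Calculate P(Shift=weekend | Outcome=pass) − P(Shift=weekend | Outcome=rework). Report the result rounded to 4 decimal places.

P(Outcome=pass) = 0.025 + 0.022 + 0.073 = 0.120; P(Shift=weekend | Outcome=pass) = 0.073/0.120 = 0.60833.
P(Outcome=rework) = 0.166 + 0.100 + 0.079 = 0.345; P(Shift=weekend | Outcome=rework) = 0.079/0.345 = 0.22899.
Difference = 0.3793.

0.3793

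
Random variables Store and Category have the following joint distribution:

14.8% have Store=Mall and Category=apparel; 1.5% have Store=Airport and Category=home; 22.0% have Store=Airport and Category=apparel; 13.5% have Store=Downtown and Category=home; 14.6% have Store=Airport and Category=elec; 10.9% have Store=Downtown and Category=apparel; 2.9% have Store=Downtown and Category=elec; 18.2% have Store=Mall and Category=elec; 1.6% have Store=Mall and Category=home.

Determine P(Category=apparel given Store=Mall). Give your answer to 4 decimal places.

P(Store=Mall) = 0.148 + 0.182 + 0.016 = 0.346.
P(Category=apparel | Store=Mall) = 0.148/0.346 = 0.4277.

0.4277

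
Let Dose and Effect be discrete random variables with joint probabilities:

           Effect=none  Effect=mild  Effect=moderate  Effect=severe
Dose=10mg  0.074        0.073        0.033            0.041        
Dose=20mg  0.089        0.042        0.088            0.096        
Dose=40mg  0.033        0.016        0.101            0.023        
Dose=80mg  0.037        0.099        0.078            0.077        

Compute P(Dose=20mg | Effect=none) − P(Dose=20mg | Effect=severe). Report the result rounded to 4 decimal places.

-0.0231

P(Effect=none) = 0.074 + 0.089 + 0.033 + 0.037 = 0.233; P(Dose=20mg | Effect=none) = 0.089/0.233 = 0.38197.
P(Effect=severe) = 0.041 + 0.096 + 0.023 + 0.077 = 0.237; P(Dose=20mg | Effect=severe) = 0.096/0.237 = 0.40506.
Difference = -0.0231.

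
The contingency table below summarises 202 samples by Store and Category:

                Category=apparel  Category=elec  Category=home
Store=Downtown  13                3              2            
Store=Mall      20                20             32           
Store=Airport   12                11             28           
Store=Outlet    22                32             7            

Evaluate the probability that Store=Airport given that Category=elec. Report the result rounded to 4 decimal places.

0.1667

Total with Category=elec: 3 + 20 + 11 + 32 = 66.
P(Store=Airport | Category=elec) = 11/66 = 0.1667.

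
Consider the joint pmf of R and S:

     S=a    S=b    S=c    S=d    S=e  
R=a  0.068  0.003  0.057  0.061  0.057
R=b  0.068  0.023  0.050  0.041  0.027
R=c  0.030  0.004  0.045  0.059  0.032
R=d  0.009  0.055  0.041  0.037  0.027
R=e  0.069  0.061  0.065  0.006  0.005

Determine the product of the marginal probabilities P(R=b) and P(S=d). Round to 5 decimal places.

0.04264

P(R=b) = 0.068 + 0.023 + 0.050 + 0.041 + 0.027 = 0.209.
P(S=d) = 0.061 + 0.041 + 0.059 + 0.037 + 0.006 = 0.204.
Product: 0.209 × 0.204 = 0.04264.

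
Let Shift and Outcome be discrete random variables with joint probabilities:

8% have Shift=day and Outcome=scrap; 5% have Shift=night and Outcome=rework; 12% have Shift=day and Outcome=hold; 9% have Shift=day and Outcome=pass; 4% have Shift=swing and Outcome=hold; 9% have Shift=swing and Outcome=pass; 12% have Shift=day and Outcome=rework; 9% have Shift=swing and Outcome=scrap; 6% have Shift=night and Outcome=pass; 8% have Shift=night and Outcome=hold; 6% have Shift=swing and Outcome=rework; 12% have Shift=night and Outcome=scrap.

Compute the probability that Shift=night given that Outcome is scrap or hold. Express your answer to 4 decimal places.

P(Outcome=scrap) = 0.08 + 0.09 + 0.12 = 0.29.
P(Outcome=hold) = 0.12 + 0.04 + 0.08 = 0.24.
P(Outcome ∈ {scrap, hold}) = 0.29 + 0.24 = 0.53; P(Shift=night, Outcome ∈ {scrap, hold}) = 0.12 + 0.08 = 0.20.
P(Shift=night | Outcome ∈ {scrap, hold}) = 0.20/0.53 = 0.3774.

0.3774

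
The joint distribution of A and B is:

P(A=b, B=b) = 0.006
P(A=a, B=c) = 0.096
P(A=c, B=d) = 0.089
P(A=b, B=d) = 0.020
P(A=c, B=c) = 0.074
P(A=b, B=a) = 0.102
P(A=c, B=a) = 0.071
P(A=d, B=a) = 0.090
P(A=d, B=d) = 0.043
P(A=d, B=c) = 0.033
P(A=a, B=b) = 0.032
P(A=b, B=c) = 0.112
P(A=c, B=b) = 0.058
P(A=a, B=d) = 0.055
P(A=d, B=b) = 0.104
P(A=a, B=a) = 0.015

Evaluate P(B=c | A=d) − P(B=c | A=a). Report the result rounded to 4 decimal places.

P(A=d) = 0.090 + 0.104 + 0.033 + 0.043 = 0.270; P(B=c | A=d) = 0.033/0.270 = 0.12222.
P(A=a) = 0.015 + 0.032 + 0.096 + 0.055 = 0.198; P(B=c | A=a) = 0.096/0.198 = 0.48485.
Difference = -0.3626.

-0.3626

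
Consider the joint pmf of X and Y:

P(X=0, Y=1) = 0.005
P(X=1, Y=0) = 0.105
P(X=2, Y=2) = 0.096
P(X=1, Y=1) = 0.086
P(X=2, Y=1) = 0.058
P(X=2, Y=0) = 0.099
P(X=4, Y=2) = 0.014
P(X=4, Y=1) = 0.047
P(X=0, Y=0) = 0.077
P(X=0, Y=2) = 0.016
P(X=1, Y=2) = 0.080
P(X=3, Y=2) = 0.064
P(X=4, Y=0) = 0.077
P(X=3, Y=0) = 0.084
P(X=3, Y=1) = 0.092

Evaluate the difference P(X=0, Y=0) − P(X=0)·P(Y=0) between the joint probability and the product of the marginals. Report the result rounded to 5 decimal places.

P(X=0) = 0.077 + 0.005 + 0.016 = 0.098.
P(Y=0) = 0.077 + 0.105 + 0.099 + 0.084 + 0.077 = 0.442.
P(X=0, Y=0) − P(X=0)P(Y=0) = 0.077 − 0.098×0.442 = 0.03368.

0.03368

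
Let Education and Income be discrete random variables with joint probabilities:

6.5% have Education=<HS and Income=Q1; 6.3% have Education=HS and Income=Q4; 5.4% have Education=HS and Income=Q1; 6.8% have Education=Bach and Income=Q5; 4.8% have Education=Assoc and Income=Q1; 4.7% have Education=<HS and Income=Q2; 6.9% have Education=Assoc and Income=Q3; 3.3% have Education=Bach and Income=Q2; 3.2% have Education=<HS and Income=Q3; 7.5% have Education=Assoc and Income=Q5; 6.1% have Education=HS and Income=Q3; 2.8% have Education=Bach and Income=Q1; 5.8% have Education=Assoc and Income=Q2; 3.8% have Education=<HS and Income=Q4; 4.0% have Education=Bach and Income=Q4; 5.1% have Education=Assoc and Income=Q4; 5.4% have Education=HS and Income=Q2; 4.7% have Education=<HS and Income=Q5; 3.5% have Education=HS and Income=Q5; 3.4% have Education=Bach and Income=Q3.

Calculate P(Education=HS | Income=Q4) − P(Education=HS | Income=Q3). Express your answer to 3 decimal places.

P(Income=Q4) = 0.038 + 0.063 + 0.051 + 0.040 = 0.192; P(Education=HS | Income=Q4) = 0.063/0.192 = 0.3281.
P(Income=Q3) = 0.032 + 0.061 + 0.069 + 0.034 = 0.196; P(Education=HS | Income=Q3) = 0.061/0.196 = 0.3112.
Difference = 0.017.

0.017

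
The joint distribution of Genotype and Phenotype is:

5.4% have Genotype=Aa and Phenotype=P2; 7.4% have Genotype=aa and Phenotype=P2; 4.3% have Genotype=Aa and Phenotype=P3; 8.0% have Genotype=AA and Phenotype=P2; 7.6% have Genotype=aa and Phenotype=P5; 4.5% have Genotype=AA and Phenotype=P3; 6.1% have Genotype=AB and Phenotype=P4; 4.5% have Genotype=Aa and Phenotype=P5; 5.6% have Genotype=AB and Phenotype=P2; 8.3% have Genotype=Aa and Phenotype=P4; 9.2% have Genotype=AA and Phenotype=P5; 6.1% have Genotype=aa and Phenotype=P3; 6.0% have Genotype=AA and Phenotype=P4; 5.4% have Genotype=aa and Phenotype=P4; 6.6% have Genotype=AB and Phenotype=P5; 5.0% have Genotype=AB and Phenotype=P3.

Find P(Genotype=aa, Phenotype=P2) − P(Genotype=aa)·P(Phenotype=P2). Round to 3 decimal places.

P(Genotype=aa) = 0.074 + 0.061 + 0.054 + 0.076 = 0.265.
P(Phenotype=P2) = 0.080 + 0.054 + 0.074 + 0.056 = 0.264.
P(Genotype=aa, Phenotype=P2) − P(Genotype=aa)P(Phenotype=P2) = 0.074 − 0.265×0.264 = 0.004.

0.004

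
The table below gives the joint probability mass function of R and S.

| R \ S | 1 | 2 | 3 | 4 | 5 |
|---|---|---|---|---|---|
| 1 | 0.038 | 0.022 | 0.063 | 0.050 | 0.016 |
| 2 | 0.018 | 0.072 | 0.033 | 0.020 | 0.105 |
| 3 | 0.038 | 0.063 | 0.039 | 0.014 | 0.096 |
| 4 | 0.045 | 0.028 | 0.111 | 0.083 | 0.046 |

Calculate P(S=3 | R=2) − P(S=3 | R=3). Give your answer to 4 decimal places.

-0.0229

P(R=2) = 0.018 + 0.072 + 0.033 + 0.020 + 0.105 = 0.248; P(S=3 | R=2) = 0.033/0.248 = 0.13306.
P(R=3) = 0.038 + 0.063 + 0.039 + 0.014 + 0.096 = 0.250; P(S=3 | R=3) = 0.039/0.250 = 0.15600.
Difference = -0.0229.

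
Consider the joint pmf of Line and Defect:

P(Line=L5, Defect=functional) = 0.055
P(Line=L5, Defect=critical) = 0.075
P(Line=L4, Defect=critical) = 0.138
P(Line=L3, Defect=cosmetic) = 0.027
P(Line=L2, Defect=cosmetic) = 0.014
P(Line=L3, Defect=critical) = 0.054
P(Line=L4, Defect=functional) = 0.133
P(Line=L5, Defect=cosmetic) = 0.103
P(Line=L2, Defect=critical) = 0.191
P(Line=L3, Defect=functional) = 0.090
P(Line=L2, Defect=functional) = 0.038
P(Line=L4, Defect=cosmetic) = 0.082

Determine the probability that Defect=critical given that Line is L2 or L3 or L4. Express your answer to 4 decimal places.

P(Line=L2) = 0.014 + 0.038 + 0.191 = 0.243.
P(Line=L3) = 0.027 + 0.090 + 0.054 = 0.171.
P(Line=L4) = 0.082 + 0.133 + 0.138 = 0.353.
P(Line ∈ {L2, L3, L4}) = 0.243 + 0.171 + 0.353 = 0.767; P(Defect=critical, Line ∈ {L2, L3, L4}) = 0.191 + 0.054 + 0.138 = 0.383.
P(Defect=critical | Line ∈ {L2, L3, L4}) = 0.383/0.767 = 0.4993.

0.4993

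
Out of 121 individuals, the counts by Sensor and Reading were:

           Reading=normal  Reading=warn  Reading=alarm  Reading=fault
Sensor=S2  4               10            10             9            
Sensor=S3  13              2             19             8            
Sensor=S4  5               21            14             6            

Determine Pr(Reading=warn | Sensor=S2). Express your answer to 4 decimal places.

Total with Sensor=S2: 4 + 10 + 10 + 9 = 33.
P(Reading=warn | Sensor=S2) = 10/33 = 0.3030.

0.3030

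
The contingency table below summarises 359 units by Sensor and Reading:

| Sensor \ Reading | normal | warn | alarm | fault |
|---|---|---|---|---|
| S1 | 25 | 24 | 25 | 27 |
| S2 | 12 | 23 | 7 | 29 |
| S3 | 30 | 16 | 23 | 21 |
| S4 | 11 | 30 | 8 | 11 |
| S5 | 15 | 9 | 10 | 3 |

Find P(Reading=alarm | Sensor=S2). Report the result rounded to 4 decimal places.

0.0986

Total with Sensor=S2: 12 + 23 + 7 + 29 = 71.
P(Reading=alarm | Sensor=S2) = 7/71 = 0.0986.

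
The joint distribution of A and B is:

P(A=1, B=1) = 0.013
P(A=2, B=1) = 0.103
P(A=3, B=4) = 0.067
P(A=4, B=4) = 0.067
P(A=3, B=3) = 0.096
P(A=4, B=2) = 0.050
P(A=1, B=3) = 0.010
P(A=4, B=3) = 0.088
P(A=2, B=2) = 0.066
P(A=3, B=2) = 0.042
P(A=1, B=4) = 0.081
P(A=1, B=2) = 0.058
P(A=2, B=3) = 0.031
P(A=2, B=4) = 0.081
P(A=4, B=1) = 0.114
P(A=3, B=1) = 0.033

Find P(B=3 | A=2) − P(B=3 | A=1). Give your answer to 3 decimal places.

P(A=2) = 0.103 + 0.066 + 0.031 + 0.081 = 0.281; P(B=3 | A=2) = 0.031/0.281 = 0.1103.
P(A=1) = 0.013 + 0.058 + 0.010 + 0.081 = 0.162; P(B=3 | A=1) = 0.010/0.162 = 0.0617.
Difference = 0.049.

0.049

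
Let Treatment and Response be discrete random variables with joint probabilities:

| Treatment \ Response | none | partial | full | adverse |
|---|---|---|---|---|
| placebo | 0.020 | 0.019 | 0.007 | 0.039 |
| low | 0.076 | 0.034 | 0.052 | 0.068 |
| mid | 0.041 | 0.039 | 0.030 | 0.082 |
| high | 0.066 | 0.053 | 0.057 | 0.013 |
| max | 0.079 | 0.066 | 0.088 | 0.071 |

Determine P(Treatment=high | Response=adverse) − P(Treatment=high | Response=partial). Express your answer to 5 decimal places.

P(Response=adverse) = 0.039 + 0.068 + 0.082 + 0.013 + 0.071 = 0.273; P(Treatment=high | Response=adverse) = 0.013/0.273 = 0.047619.
P(Response=partial) = 0.019 + 0.034 + 0.039 + 0.053 + 0.066 = 0.211; P(Treatment=high | Response=partial) = 0.053/0.211 = 0.251185.
Difference = -0.20357.

-0.20357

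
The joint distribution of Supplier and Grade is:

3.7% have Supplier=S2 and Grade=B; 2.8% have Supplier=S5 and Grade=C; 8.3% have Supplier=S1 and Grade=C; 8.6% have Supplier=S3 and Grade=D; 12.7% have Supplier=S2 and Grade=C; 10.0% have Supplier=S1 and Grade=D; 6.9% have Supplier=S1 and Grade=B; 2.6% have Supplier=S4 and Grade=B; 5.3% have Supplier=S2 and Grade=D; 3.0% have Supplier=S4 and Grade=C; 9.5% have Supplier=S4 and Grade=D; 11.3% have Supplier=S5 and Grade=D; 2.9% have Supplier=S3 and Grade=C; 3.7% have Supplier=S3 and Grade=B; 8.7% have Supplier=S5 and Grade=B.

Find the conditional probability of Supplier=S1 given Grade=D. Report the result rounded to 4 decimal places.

P(Grade=D) = 0.100 + 0.053 + 0.086 + 0.095 + 0.113 = 0.447.
P(Supplier=S1 | Grade=D) = 0.100/0.447 = 0.2237.

0.2237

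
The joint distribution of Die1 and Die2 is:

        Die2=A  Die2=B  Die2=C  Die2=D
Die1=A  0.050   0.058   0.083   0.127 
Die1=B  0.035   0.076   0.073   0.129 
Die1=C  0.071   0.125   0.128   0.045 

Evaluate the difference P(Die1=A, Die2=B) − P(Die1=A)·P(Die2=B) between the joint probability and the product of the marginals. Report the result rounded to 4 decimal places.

-0.0244

P(Die1=A) = 0.050 + 0.058 + 0.083 + 0.127 = 0.318.
P(Die2=B) = 0.058 + 0.076 + 0.125 = 0.259.
P(Die1=A, Die2=B) − P(Die1=A)P(Die2=B) = 0.058 − 0.318×0.259 = -0.0244.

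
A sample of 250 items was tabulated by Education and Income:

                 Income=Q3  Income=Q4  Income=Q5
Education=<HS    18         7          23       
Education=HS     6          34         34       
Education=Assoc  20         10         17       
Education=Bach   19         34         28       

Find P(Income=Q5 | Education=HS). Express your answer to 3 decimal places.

0.459

Total with Education=HS: 6 + 34 + 34 = 74.
P(Income=Q5 | Education=HS) = 34/74 = 0.459.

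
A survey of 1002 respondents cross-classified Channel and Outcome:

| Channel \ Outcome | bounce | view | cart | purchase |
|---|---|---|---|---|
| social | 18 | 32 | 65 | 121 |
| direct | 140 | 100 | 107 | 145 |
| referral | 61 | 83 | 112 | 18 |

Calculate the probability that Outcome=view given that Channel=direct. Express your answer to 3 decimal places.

Total with Channel=direct: 140 + 100 + 107 + 145 = 492.
P(Outcome=view | Channel=direct) = 100/492 = 0.203.

0.203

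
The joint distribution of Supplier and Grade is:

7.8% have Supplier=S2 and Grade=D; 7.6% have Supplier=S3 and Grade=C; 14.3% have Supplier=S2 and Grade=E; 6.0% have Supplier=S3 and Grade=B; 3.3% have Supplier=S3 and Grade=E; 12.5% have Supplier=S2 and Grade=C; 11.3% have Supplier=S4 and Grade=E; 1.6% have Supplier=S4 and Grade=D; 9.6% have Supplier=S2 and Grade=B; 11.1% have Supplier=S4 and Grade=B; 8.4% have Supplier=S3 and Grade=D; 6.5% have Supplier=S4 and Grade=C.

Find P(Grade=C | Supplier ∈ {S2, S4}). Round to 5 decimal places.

0.25435

P(Supplier=S2) = 0.096 + 0.125 + 0.078 + 0.143 = 0.442.
P(Supplier=S4) = 0.111 + 0.065 + 0.016 + 0.113 = 0.305.
P(Supplier ∈ {S2, S4}) = 0.442 + 0.305 = 0.747; P(Grade=C, Supplier ∈ {S2, S4}) = 0.125 + 0.065 = 0.190.
P(Grade=C | Supplier ∈ {S2, S4}) = 0.190/0.747 = 0.25435.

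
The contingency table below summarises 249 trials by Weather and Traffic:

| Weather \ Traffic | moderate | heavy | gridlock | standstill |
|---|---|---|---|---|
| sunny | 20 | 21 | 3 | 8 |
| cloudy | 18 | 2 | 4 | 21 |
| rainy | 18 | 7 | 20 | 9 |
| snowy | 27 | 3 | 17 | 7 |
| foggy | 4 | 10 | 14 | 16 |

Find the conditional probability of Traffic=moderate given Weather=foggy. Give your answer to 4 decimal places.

0.0909

Total with Weather=foggy: 4 + 10 + 14 + 16 = 44.
P(Traffic=moderate | Weather=foggy) = 4/44 = 0.0909.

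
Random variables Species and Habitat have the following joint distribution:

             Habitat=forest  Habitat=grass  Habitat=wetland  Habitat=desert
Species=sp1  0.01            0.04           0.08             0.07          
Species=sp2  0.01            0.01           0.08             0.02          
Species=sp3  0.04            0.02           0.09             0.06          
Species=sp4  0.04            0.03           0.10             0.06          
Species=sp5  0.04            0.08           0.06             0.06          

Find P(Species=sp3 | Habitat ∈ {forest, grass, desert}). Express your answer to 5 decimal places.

P(Habitat=forest) = 0.01 + 0.01 + 0.04 + 0.04 + 0.04 = 0.14.
P(Habitat=grass) = 0.04 + 0.01 + 0.02 + 0.03 + 0.08 = 0.18.
P(Habitat=desert) = 0.07 + 0.02 + 0.06 + 0.06 + 0.06 = 0.27.
P(Habitat ∈ {forest, grass, desert}) = 0.14 + 0.18 + 0.27 = 0.59; P(Species=sp3, Habitat ∈ {forest, grass, desert}) = 0.04 + 0.02 + 0.06 = 0.12.
P(Species=sp3 | Habitat ∈ {forest, grass, desert}) = 0.12/0.59 = 0.20339.

0.20339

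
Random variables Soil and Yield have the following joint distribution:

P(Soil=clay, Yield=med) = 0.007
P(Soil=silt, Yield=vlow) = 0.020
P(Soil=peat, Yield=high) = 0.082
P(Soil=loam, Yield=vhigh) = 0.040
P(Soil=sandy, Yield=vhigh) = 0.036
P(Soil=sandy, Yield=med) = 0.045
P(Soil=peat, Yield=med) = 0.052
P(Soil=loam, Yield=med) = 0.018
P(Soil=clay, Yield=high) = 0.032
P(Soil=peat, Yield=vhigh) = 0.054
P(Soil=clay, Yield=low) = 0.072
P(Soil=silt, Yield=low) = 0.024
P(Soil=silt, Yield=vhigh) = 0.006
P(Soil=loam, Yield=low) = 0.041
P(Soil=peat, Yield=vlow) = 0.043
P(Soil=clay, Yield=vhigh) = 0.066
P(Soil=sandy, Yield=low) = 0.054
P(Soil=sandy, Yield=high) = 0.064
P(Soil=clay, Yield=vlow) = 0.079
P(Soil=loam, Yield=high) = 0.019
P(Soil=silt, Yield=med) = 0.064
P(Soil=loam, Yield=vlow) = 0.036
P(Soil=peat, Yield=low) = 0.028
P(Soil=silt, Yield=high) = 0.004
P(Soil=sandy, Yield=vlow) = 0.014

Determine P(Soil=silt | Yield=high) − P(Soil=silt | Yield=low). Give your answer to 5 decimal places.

-0.08969

P(Yield=high) = 0.064 + 0.019 + 0.032 + 0.004 + 0.082 = 0.201; P(Soil=silt | Yield=high) = 0.004/0.201 = 0.019900.
P(Yield=low) = 0.054 + 0.041 + 0.072 + 0.024 + 0.028 = 0.219; P(Soil=silt | Yield=low) = 0.024/0.219 = 0.109589.
Difference = -0.08969.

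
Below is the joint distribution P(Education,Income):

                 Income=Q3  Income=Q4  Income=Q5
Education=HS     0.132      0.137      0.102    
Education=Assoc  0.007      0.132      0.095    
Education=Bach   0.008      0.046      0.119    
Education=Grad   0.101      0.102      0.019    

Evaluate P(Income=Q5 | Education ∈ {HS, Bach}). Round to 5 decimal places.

0.40625

P(Education=HS) = 0.132 + 0.137 + 0.102 = 0.371.
P(Education=Bach) = 0.008 + 0.046 + 0.119 = 0.173.
P(Education ∈ {HS, Bach}) = 0.371 + 0.173 = 0.544; P(Income=Q5, Education ∈ {HS, Bach}) = 0.102 + 0.119 = 0.221.
P(Income=Q5 | Education ∈ {HS, Bach}) = 0.221/0.544 = 0.40625.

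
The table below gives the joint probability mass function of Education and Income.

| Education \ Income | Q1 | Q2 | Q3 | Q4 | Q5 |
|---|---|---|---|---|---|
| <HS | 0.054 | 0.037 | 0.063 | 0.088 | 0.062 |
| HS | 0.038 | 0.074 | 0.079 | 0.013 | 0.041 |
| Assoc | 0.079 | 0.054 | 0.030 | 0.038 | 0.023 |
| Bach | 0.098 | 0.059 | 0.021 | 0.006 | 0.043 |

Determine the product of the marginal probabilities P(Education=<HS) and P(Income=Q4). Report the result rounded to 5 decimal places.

0.04408

P(Education=<HS) = 0.054 + 0.037 + 0.063 + 0.088 + 0.062 = 0.304.
P(Income=Q4) = 0.088 + 0.013 + 0.038 + 0.006 = 0.145.
Product: 0.304 × 0.145 = 0.04408.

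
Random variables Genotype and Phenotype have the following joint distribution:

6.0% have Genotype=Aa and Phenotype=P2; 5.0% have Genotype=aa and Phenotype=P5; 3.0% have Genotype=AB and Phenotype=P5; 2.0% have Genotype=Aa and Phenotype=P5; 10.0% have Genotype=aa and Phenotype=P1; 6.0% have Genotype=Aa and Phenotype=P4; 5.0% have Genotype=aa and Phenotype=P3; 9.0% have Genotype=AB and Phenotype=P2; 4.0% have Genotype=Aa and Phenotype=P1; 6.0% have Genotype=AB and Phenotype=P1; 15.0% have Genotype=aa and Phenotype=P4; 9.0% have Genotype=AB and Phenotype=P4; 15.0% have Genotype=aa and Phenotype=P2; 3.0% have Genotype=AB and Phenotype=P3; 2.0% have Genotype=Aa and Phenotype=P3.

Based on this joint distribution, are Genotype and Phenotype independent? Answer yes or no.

yes

Every cell satisfies P(Genotype,Phenotype) = P(Genotype)·P(Phenotype). For instance P(Genotype=AB) = 0.300, P(Phenotype=P3) = 0.100, and 0.300×0.100 = 0.030 matches the joint entry. So Genotype and Phenotype are independent.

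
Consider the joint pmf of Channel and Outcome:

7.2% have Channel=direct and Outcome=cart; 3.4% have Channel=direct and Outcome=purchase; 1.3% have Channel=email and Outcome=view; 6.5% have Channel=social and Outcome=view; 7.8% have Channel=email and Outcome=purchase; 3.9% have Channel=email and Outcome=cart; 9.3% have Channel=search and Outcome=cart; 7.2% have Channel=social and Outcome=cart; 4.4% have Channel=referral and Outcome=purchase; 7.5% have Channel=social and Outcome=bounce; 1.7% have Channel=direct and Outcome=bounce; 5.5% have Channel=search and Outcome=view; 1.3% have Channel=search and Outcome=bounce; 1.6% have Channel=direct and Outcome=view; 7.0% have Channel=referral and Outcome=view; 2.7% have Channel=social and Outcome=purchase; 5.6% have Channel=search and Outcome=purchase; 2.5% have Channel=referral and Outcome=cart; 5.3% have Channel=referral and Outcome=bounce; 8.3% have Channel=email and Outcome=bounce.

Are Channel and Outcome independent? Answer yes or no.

P(Channel=search) = 0.217 and P(Outcome=bounce) = 0.241, so their product is 0.05230, but P(Channel=search, Outcome=bounce) = 0.013. Since these differ, Channel and Outcome are not independent.

no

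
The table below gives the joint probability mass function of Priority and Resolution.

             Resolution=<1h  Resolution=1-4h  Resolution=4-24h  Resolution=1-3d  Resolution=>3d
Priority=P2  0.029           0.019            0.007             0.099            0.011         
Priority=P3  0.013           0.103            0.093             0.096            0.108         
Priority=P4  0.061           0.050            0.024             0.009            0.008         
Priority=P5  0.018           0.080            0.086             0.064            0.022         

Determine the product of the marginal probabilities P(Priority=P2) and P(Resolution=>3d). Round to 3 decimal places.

0.025

P(Priority=P2) = 0.029 + 0.019 + 0.007 + 0.099 + 0.011 = 0.165.
P(Resolution=>3d) = 0.011 + 0.108 + 0.008 + 0.022 = 0.149.
Product: 0.165 × 0.149 = 0.025.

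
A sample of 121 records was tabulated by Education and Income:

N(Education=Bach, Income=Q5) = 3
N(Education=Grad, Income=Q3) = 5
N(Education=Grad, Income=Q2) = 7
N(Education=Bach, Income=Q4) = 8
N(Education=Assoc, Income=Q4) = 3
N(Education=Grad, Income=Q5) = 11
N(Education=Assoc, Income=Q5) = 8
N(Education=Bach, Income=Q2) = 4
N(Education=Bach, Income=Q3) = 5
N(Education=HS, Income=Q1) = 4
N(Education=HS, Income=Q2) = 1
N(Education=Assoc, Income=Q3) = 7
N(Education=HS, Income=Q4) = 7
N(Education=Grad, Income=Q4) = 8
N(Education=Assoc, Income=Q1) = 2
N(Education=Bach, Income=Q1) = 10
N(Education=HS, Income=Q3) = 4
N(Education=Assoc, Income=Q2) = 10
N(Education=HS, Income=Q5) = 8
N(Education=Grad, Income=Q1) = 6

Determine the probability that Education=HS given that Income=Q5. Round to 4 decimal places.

0.2667

Total with Income=Q5: 8 + 8 + 3 + 11 = 30.
P(Education=HS | Income=Q5) = 8/30 = 0.2667.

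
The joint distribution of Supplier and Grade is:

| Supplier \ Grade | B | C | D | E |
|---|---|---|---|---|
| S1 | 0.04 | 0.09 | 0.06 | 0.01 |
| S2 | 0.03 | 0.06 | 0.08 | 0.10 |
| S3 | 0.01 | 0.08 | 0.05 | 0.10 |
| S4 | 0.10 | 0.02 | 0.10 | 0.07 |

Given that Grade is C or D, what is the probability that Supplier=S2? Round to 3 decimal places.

0.259

P(Grade=C) = 0.09 + 0.06 + 0.08 + 0.02 = 0.25.
P(Grade=D) = 0.06 + 0.08 + 0.05 + 0.10 = 0.29.
P(Grade ∈ {C, D}) = 0.25 + 0.29 = 0.54; P(Supplier=S2, Grade ∈ {C, D}) = 0.06 + 0.08 = 0.14.
P(Supplier=S2 | Grade ∈ {C, D}) = 0.14/0.54 = 0.259.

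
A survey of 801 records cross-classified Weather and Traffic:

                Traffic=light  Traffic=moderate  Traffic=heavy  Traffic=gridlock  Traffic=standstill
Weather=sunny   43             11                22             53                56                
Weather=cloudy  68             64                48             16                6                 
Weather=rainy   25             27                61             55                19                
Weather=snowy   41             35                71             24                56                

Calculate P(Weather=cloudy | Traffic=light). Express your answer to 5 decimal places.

Total with Traffic=light: 43 + 68 + 25 + 41 = 177.
P(Weather=cloudy | Traffic=light) = 68/177 = 0.38418.

0.38418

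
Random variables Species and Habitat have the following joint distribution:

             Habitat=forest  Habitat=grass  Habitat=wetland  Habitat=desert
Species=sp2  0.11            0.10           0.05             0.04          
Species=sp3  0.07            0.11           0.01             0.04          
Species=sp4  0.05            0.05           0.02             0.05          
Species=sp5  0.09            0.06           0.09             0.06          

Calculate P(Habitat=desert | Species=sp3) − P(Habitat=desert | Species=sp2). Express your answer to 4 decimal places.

P(Species=sp3) = 0.07 + 0.11 + 0.01 + 0.04 = 0.23; P(Habitat=desert | Species=sp3) = 0.04/0.23 = 0.17391.
P(Species=sp2) = 0.11 + 0.10 + 0.05 + 0.04 = 0.30; P(Habitat=desert | Species=sp2) = 0.04/0.30 = 0.13333.
Difference = 0.0406.

0.0406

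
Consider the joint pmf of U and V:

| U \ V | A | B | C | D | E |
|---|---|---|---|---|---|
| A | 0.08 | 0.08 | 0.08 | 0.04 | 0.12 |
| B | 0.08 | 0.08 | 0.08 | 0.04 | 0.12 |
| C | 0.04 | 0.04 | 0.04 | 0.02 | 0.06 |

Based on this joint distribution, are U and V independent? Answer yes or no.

Every cell satisfies P(U,V) = P(U)·P(V). For instance P(U=B) = 0.40, P(V=B) = 0.20, and 0.40×0.20 = 0.08 matches the joint entry. So U and V are independent.

yes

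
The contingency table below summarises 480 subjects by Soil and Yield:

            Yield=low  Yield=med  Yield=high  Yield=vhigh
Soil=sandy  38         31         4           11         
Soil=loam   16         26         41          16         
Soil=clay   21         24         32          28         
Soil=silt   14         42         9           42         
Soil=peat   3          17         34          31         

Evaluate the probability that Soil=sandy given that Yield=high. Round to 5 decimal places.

Total with Yield=high: 4 + 41 + 32 + 9 + 34 = 120.
P(Soil=sandy | Yield=high) = 4/120 = 0.03333.

0.03333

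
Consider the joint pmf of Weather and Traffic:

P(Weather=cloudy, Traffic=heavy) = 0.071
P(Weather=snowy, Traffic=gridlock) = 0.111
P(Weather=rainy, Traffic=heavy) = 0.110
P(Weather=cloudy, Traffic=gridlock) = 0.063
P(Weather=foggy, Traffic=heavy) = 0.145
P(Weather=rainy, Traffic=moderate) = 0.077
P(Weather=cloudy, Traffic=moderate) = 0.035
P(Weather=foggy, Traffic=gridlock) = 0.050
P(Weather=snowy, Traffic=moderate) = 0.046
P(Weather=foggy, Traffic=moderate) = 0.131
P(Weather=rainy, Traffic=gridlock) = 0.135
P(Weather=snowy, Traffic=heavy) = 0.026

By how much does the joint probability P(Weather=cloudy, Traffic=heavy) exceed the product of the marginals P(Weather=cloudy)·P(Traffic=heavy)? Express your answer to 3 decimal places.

P(Weather=cloudy) = 0.035 + 0.071 + 0.063 = 0.169.
P(Traffic=heavy) = 0.071 + 0.110 + 0.026 + 0.145 = 0.352.
P(Weather=cloudy, Traffic=heavy) − P(Weather=cloudy)P(Traffic=heavy) = 0.071 − 0.169×0.352 = 0.012.

0.012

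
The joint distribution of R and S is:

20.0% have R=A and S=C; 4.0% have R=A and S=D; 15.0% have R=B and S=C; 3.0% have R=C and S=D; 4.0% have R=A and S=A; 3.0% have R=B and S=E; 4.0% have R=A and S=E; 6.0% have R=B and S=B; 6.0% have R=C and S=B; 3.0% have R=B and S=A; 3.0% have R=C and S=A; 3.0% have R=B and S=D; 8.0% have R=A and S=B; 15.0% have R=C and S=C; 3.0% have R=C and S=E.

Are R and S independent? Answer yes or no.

yes

Every cell satisfies P(R,S) = P(R)·P(S). For instance P(R=A) = 0.400, P(S=B) = 0.200, and 0.400×0.200 = 0.080 matches the joint entry. So R and S are independent.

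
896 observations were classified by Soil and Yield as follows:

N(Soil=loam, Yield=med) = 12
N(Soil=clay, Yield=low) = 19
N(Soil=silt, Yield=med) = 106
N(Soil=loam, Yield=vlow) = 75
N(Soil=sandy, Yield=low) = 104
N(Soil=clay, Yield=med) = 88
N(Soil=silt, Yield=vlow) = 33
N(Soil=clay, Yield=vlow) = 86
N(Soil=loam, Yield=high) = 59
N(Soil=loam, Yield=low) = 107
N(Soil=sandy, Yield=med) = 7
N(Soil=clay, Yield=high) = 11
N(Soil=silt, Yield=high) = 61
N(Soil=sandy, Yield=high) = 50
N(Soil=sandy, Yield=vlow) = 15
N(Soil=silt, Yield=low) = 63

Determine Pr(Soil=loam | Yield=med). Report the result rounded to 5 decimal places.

Total with Yield=med: 7 + 12 + 88 + 106 = 213.
P(Soil=loam | Yield=med) = 12/213 = 0.05634.

0.05634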